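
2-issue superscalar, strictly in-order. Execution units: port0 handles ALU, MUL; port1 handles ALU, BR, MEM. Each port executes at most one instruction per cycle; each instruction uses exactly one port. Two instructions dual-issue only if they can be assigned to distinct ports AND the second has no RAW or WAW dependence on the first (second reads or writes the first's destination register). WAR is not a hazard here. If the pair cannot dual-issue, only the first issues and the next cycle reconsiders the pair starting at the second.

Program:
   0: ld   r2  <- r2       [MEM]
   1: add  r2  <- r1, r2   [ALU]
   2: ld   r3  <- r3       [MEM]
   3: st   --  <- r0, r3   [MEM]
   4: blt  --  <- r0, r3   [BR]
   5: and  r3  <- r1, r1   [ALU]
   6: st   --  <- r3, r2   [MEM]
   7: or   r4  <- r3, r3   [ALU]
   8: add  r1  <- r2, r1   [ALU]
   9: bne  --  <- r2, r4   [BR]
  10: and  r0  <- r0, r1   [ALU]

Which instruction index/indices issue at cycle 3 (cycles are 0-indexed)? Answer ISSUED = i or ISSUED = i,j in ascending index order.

ISSUED = 4,5

t=0 i0:ld ; RAW+WAW r2
t=1 i1,i2:add+ld ; pair
t=2 i3:st ; no-port MEM/BR
t=3 i4,i5:blt+and ; pair
t=4 i6,i7:st+or ; pair
t=5 i8,i9:add+bne ; pair
t=6 i10:and ; tail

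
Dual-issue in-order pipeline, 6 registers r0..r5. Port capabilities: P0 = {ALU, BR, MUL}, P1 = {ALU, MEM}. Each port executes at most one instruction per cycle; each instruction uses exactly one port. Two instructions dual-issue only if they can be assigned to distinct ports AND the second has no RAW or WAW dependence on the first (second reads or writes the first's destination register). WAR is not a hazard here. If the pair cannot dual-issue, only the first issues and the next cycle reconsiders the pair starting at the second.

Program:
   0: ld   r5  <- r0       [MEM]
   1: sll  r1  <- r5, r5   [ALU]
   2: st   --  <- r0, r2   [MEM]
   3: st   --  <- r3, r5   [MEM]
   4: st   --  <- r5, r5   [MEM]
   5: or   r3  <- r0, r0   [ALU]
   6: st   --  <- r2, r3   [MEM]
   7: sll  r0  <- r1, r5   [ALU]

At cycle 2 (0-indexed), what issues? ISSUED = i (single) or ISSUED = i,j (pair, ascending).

ISSUED = 3

0. ld.MEM @i0  | RAW r5
1. sll.ALU st.MEM @i1/i2  | pair
2. st.MEM @i3  | no-port MEM/MEM
3. st.MEM or.ALU @i4/i5  | pair
4. st.MEM sll.ALU @i6/i7  | pair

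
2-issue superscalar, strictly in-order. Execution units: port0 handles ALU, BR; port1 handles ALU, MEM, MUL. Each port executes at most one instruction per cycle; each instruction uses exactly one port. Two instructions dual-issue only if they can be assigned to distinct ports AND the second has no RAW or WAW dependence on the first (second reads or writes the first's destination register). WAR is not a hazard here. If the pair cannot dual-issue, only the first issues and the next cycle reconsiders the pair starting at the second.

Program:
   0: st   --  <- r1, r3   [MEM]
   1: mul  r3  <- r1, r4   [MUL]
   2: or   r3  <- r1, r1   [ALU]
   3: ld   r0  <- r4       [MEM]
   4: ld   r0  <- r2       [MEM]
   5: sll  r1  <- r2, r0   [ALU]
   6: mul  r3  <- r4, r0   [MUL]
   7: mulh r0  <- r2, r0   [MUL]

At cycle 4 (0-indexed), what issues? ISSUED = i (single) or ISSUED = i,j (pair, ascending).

t=0 i0:st.MEM ; no-port MEM/MUL
t=1 i1:mul.MUL ; WAW r3
t=2 i2,i3:or.ALU;ld.MEM ; 2-wide
t=3 i4:ld.MEM ; RAW r0
t=4 i5,i6:sll.ALU;mul.MUL ; 2-wide
t=5 i7:mulh.MUL ; tail

ISSUED = 5,6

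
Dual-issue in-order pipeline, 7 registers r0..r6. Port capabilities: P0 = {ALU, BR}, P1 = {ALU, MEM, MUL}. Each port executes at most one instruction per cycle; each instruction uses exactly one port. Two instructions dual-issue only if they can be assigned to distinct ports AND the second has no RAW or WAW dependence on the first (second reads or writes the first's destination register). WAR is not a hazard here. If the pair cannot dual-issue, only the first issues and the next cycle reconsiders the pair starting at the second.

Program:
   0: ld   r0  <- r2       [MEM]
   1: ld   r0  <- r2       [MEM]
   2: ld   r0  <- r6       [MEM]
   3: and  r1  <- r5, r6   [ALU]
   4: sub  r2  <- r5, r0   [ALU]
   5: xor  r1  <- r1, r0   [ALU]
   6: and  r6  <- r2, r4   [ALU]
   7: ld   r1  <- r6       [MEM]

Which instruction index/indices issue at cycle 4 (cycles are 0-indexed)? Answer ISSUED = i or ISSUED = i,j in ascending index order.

c0: i0 ld  no-port MEM/MEM
c1: i1 ld  no-port MEM/MEM
c2: i2&i3 ld+and  pair
c3: i4&i5 sub+xor  pair
c4: i6 and  RAW r6
c5: i7 ld  tail

ISSUED = 6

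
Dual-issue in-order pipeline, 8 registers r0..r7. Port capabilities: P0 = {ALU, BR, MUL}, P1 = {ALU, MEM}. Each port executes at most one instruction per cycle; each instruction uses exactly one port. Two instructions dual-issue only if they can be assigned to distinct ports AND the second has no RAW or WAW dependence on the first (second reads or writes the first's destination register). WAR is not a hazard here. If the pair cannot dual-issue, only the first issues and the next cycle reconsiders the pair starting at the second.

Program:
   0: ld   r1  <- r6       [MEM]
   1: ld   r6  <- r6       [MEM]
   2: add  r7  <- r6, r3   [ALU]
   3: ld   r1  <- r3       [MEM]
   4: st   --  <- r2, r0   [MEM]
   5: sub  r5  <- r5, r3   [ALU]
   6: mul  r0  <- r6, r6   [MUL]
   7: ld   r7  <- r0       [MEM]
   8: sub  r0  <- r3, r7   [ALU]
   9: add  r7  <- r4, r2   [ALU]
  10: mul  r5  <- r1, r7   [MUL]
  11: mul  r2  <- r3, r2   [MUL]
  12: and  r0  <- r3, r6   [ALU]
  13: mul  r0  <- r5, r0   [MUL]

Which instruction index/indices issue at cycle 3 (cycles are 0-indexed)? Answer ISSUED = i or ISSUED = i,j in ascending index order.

ISSUED = 4,5

[0] i0  ld  -- no-port MEM/MEM
[1] i1  ld  -- RAW r6
[2] i2+i3  add ld  -- 2-wide
[3] i4+i5  st sub  -- 2-wide
[4] i6  mul  -- RAW r0
[5] i7  ld  -- RAW r7
[6] i8+i9  sub add  -- 2-wide
[7] i10  mul  -- no-port MUL/MUL
[8] i11+i12  mul and  -- 2-wide
[9] i13  mul  -- tail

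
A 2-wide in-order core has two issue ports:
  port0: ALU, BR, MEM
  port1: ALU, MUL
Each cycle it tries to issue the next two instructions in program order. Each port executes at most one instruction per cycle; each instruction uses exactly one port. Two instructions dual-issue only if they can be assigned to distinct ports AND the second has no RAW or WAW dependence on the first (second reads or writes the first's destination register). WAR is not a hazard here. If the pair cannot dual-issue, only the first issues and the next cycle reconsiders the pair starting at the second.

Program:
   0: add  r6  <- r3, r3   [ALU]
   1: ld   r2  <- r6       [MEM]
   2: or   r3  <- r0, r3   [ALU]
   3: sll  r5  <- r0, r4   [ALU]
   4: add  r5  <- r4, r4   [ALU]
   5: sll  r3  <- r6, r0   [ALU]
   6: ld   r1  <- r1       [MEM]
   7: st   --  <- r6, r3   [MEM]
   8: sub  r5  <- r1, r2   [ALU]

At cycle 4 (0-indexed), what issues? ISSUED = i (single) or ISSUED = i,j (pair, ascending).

0. add @i0  | RAW r6
1. ld/or @i1+i2  | pair
2. sll @i3  | WAW r5
3. add/sll @i4+i5  | pair
4. ld @i6  | no-port MEM/MEM
5. st/sub @i7+i8  | pair

ISSUED = 6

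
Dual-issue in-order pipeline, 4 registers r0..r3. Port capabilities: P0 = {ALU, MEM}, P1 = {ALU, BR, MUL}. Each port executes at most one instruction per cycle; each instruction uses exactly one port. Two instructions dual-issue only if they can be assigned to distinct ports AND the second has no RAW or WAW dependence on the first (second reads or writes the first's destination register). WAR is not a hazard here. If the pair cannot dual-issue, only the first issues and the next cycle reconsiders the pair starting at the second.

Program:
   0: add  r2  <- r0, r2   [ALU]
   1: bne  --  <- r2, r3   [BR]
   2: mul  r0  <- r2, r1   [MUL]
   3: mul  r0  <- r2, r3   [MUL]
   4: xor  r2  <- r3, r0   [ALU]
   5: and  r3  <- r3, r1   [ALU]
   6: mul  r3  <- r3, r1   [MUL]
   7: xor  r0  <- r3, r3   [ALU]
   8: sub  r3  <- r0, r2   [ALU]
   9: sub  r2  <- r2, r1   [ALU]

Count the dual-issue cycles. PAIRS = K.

PAIRS = 2

  cy0 -> i0 (add.ALU) RAW r2
  cy1 -> i1 (bne.BR) no-port BR/MUL
  cy2 -> i2 (mul.MUL) no-port MUL/MUL
  cy3 -> i3 (mul.MUL) RAW r0
  cy4 -> i4&i5 (xor.ALU/and.ALU) dual
  cy5 -> i6 (mul.MUL) RAW r3
  cy6 -> i7 (xor.ALU) RAW r0
  cy7 -> i8&i9 (sub.ALU/sub.ALU) dual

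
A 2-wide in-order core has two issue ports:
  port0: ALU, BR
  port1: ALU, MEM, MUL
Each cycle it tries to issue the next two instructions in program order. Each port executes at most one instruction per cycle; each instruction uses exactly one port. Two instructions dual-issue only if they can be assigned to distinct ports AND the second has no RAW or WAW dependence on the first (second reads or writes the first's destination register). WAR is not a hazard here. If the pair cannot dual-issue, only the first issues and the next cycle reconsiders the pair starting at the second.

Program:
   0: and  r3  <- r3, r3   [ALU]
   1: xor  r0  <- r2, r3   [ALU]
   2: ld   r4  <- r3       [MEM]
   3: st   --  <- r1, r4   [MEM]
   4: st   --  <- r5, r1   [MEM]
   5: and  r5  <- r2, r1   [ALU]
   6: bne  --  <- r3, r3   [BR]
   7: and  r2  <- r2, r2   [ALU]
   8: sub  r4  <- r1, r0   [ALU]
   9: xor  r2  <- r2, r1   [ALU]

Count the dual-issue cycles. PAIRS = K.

PAIRS = 4

c0: i0 and.ALU  RAW r3
c1: i1+i2 xor.ALU;ld.MEM  pair
c2: i3 st.MEM  no-port MEM/MEM
c3: i4+i5 st.MEM;and.ALU  pair
c4: i6+i7 bne.BR;and.ALU  pair
c5: i8+i9 sub.ALU;xor.ALU  pair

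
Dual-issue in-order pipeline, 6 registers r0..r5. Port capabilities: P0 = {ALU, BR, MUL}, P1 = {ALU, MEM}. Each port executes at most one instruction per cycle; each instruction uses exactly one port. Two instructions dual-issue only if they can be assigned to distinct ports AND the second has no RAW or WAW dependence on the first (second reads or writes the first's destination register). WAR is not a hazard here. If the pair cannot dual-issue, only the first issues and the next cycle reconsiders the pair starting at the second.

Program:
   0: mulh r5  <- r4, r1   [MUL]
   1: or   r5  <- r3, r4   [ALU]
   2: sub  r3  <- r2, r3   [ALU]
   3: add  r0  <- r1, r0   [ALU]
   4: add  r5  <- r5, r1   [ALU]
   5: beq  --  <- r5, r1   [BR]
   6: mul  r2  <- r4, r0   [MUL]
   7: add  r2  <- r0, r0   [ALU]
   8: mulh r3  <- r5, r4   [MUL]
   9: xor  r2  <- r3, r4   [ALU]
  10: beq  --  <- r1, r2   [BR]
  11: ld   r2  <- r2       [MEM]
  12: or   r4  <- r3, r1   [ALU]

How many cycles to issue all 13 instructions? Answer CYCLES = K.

CYCLES = 9

0. mulh.MUL @i0  | WAW r5
1. or.ALU/sub.ALU @i1,i2  | 2-wide
2. add.ALU/add.ALU @i3,i4  | 2-wide
3. beq.BR @i5  | no-port BR/MUL
4. mul.MUL @i6  | WAW r2
5. add.ALU/mulh.MUL @i7,i8  | 2-wide
6. xor.ALU @i9  | RAW r2
7. beq.BR/ld.MEM @i10,i11  | 2-wide
8. or.ALU @i12  | tail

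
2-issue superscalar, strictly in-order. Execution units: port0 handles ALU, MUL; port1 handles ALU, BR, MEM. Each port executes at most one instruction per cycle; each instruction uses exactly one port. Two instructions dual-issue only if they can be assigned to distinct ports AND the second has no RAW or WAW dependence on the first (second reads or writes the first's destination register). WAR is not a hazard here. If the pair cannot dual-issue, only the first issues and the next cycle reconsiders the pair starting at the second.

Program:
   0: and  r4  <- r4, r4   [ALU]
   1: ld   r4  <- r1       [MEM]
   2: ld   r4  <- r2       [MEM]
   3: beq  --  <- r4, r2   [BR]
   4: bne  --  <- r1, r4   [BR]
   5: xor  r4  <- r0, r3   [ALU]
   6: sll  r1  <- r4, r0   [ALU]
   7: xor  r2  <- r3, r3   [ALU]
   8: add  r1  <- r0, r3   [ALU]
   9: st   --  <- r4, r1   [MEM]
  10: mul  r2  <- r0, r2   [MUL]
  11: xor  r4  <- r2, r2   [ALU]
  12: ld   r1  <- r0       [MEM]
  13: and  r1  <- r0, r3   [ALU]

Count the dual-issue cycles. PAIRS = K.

PAIRS = 4

c0: i0 and  WAW r4
c1: i1 ld  no-port MEM/MEM
c2: i2 ld  no-port MEM/BR
c3: i3 beq  no-port BR/BR
c4: i4/i5 bne+xor  pair
c5: i6/i7 sll+xor  pair
c6: i8 add  RAW r1
c7: i9/i10 st+mul  pair
c8: i11/i12 xor+ld  pair
c9: i13 and  tail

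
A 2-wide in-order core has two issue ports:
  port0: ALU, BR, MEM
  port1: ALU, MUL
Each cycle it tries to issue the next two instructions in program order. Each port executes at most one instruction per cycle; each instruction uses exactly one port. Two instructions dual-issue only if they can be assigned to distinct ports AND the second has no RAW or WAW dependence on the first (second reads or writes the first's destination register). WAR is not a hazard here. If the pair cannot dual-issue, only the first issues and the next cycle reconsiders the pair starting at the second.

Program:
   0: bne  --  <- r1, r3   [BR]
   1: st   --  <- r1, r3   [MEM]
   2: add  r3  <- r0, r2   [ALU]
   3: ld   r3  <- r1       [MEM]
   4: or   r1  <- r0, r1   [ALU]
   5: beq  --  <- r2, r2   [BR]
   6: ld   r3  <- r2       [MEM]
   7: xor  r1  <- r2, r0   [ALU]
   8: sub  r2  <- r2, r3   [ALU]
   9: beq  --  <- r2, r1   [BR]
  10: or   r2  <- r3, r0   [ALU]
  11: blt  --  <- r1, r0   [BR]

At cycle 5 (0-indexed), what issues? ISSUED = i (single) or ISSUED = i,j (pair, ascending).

ISSUED = 8

#0 head=0: bne.BR i0 no-port BR/MEM
#1 head=1: st.MEM+add.ALU i1,i2 pair
#2 head=3: ld.MEM+or.ALU i3,i4 pair
#3 head=5: beq.BR i5 no-port BR/MEM
#4 head=6: ld.MEM+xor.ALU i6,i7 pair
#5 head=8: sub.ALU i8 RAW r2
#6 head=9: beq.BR+or.ALU i9,i10 pair
#7 head=11: blt.BR i11 tail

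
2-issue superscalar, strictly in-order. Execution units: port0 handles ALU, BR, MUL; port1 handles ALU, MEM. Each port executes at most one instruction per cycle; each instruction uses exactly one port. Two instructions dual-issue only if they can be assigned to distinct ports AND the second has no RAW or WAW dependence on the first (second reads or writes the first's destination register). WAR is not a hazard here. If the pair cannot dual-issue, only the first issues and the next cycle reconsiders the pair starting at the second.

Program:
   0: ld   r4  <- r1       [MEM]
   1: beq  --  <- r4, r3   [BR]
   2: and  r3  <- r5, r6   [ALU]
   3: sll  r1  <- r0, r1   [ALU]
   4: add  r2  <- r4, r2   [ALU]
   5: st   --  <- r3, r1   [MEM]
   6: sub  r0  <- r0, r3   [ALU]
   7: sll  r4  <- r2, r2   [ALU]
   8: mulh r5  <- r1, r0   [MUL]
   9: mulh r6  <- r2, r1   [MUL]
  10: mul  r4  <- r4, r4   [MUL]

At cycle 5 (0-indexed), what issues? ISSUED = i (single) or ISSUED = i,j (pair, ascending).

ISSUED = 9

[0] i0  ld  -- RAW r4
[1] i1,i2  beq;and  -- 2-wide
[2] i3,i4  sll;add  -- 2-wide
[3] i5,i6  st;sub  -- 2-wide
[4] i7,i8  sll;mulh  -- 2-wide
[5] i9  mulh  -- no-port MUL/MUL
[6] i10  mul  -- tail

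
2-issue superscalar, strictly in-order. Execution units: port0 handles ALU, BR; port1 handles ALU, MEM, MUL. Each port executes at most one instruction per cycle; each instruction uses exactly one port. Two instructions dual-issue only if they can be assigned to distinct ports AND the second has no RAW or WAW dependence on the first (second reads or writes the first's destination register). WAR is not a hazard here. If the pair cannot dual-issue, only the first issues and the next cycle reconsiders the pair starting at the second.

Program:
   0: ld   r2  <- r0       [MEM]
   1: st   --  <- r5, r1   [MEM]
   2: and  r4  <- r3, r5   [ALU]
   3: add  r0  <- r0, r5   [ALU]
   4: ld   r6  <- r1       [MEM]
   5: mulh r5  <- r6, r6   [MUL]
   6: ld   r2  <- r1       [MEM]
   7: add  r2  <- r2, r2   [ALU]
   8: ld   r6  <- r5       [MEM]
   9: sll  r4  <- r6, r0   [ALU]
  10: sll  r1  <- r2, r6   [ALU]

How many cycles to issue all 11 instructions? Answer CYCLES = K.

CYCLES = 7

[0] i0  ld  -- no-port MEM/MEM
[1] i1&i2  st;and  -- dual
[2] i3&i4  add;ld  -- dual
[3] i5  mulh  -- no-port MUL/MEM
[4] i6  ld  -- RAW+WAW r2
[5] i7&i8  add;ld  -- dual
[6] i9&i10  sll;sll  -- dual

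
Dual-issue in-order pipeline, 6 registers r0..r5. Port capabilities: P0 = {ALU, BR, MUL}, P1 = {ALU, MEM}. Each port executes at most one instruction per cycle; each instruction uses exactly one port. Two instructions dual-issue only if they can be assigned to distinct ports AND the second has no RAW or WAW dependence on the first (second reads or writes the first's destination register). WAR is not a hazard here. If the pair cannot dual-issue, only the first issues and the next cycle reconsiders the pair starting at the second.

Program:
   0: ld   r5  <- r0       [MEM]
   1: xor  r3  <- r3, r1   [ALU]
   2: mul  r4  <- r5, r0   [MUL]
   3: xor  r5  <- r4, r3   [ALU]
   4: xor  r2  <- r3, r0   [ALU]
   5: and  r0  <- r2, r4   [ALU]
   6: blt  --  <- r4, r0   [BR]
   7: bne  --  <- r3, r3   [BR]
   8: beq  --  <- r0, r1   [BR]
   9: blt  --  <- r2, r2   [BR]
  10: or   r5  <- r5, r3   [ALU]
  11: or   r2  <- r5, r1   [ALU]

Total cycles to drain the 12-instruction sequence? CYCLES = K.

#0 head=0: ld xor i0/i1 2-wide
#1 head=2: mul i2 RAW r4
#2 head=3: xor xor i3/i4 2-wide
#3 head=5: and i5 RAW r0
#4 head=6: blt i6 no-port BR/BR
#5 head=7: bne i7 no-port BR/BR
#6 head=8: beq i8 no-port BR/BR
#7 head=9: blt or i9/i10 2-wide
#8 head=11: or i11 tail

CYCLES = 9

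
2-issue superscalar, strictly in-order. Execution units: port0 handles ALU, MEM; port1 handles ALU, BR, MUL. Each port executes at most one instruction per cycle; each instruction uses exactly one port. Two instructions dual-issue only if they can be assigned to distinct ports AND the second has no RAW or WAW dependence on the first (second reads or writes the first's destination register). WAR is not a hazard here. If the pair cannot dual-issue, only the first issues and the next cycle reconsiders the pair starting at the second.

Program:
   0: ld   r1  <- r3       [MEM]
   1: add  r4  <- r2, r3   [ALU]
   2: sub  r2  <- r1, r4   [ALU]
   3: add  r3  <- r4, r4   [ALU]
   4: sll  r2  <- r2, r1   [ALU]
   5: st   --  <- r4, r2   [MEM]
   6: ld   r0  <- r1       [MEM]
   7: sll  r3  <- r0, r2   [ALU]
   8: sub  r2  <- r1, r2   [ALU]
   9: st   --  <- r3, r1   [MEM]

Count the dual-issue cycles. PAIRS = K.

PAIRS = 3

t=0 i0,i1:ld;add ; pair
t=1 i2,i3:sub;add ; pair
t=2 i4:sll ; RAW r2
t=3 i5:st ; no-port MEM/MEM
t=4 i6:ld ; RAW r0
t=5 i7,i8:sll;sub ; pair
t=6 i9:st ; tail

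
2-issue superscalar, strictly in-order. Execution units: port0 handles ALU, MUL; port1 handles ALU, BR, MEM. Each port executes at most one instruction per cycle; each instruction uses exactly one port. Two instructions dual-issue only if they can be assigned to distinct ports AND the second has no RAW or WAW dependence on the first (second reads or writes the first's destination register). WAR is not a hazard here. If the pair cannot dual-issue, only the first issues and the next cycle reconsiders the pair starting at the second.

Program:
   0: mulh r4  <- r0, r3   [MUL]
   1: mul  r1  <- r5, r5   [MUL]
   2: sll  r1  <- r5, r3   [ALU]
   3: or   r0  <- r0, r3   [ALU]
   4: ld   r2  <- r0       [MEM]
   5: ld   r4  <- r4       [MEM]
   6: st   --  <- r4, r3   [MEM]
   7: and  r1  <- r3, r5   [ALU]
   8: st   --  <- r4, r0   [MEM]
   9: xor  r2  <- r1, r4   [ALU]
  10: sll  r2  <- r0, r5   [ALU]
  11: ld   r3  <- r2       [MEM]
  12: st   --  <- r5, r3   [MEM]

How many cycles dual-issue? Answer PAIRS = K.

0. mulh.MUL @i0  | no-port MUL/MUL
1. mul.MUL @i1  | WAW r1
2. sll.ALU or.ALU @i2&i3  | pair
3. ld.MEM @i4  | no-port MEM/MEM
4. ld.MEM @i5  | no-port MEM/MEM
5. st.MEM and.ALU @i6&i7  | pair
6. st.MEM xor.ALU @i8&i9  | pair
7. sll.ALU @i10  | RAW r2
8. ld.MEM @i11  | no-port MEM/MEM
9. st.MEM @i12  | tail

PAIRS = 3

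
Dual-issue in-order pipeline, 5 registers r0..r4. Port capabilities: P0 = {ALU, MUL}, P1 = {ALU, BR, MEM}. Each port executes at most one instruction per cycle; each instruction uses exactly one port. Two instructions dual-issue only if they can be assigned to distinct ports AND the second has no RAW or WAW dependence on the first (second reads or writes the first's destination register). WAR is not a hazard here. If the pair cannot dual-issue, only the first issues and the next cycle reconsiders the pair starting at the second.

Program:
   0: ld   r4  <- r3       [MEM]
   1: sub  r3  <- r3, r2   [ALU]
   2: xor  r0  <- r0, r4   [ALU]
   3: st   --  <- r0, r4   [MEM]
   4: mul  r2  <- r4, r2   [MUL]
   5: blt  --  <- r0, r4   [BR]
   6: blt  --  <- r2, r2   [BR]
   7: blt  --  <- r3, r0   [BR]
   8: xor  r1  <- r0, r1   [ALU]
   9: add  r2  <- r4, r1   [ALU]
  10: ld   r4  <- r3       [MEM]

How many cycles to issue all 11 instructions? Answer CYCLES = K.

CYCLES = 7

#0 head=0: ld/sub i0+i1 pair
#1 head=2: xor i2 RAW r0
#2 head=3: st/mul i3+i4 pair
#3 head=5: blt i5 no-port BR/BR
#4 head=6: blt i6 no-port BR/BR
#5 head=7: blt/xor i7+i8 pair
#6 head=9: add/ld i9+i10 pair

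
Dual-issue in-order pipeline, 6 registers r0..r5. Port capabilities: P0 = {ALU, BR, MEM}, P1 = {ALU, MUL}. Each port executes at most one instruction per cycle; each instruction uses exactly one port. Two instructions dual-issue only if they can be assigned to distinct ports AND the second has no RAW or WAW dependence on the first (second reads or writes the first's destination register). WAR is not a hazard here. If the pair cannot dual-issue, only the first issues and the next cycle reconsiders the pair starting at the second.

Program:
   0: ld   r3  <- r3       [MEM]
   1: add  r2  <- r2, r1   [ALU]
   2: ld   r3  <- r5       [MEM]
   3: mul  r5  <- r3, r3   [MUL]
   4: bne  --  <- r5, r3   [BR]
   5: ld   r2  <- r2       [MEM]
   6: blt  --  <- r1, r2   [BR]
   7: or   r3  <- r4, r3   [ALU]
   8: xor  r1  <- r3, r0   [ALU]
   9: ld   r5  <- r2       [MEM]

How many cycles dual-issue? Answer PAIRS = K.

#0 head=0: ld;add i0+i1 pair
#1 head=2: ld i2 RAW r3
#2 head=3: mul i3 RAW r5
#3 head=4: bne i4 no-port BR/MEM
#4 head=5: ld i5 no-port MEM/BR
#5 head=6: blt;or i6+i7 pair
#6 head=8: xor;ld i8+i9 pair

PAIRS = 3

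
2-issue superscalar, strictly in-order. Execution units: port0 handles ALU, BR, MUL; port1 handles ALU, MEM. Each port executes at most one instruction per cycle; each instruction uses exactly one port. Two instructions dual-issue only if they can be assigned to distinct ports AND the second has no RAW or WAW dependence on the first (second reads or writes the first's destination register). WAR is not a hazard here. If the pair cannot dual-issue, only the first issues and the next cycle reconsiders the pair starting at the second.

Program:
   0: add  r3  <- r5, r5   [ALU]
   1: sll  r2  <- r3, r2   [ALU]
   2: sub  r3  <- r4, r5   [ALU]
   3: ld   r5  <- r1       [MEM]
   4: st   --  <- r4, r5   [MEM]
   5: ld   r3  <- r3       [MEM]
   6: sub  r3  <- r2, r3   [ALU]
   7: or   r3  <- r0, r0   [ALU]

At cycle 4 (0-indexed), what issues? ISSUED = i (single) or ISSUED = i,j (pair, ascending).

c0: i0 add  RAW r3
c1: i1/i2 sll sub  dual
c2: i3 ld  no-port MEM/MEM
c3: i4 st  no-port MEM/MEM
c4: i5 ld  RAW+WAW r3
c5: i6 sub  WAW r3
c6: i7 or  tail

ISSUED = 5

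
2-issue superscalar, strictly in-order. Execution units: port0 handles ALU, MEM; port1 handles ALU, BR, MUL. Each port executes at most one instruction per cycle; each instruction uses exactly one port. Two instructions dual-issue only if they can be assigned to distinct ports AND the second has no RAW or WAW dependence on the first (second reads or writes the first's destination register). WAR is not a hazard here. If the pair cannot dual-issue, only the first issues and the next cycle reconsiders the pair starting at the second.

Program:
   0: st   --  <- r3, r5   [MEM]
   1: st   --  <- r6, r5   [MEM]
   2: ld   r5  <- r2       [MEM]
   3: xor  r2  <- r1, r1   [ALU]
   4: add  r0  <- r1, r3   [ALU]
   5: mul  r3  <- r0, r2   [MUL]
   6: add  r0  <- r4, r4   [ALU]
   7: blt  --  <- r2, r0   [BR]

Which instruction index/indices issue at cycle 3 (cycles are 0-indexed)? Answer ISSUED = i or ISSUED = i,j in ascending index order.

ISSUED = 4

t=0 i0:st.MEM ; no-port MEM/MEM
t=1 i1:st.MEM ; no-port MEM/MEM
t=2 i2+i3:ld.MEM;xor.ALU ; 2-wide
t=3 i4:add.ALU ; RAW r0
t=4 i5+i6:mul.MUL;add.ALU ; 2-wide
t=5 i7:blt.BR ; tail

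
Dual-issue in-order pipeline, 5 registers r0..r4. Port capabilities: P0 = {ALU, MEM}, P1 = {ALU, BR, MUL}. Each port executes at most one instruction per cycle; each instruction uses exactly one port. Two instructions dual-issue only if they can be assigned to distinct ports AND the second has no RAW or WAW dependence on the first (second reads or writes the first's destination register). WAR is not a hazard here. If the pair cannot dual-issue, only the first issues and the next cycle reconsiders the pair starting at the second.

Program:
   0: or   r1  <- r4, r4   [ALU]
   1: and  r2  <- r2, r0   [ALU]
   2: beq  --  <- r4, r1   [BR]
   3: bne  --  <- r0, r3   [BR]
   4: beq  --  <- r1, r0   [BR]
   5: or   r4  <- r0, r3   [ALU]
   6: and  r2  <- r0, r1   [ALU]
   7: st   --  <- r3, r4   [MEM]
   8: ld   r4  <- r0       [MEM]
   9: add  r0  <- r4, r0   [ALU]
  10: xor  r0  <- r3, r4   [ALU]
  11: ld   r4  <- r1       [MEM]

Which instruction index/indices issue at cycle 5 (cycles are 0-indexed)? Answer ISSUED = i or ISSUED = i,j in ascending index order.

ISSUED = 8

c0: i0,i1 or+and  dual
c1: i2 beq  no-port BR/BR
c2: i3 bne  no-port BR/BR
c3: i4,i5 beq+or  dual
c4: i6,i7 and+st  dual
c5: i8 ld  RAW r4
c6: i9 add  WAW r0
c7: i10,i11 xor+ld  dual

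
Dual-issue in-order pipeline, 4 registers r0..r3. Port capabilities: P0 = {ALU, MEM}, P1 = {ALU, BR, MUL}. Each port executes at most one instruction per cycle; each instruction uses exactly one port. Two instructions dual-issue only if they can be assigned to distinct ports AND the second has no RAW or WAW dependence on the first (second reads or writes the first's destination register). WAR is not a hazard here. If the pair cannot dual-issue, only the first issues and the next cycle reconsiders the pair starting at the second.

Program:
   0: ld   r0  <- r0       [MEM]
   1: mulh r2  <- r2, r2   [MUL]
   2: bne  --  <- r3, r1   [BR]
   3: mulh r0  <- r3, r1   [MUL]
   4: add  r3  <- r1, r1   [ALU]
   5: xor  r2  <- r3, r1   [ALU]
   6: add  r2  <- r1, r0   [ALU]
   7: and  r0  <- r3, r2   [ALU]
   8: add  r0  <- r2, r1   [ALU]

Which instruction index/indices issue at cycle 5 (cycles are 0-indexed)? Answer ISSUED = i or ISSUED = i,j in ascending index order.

ISSUED = 7

0. ld.MEM/mulh.MUL @i0,i1  | 2-wide
1. bne.BR @i2  | no-port BR/MUL
2. mulh.MUL/add.ALU @i3,i4  | 2-wide
3. xor.ALU @i5  | WAW r2
4. add.ALU @i6  | RAW r2
5. and.ALU @i7  | WAW r0
6. add.ALU @i8  | tail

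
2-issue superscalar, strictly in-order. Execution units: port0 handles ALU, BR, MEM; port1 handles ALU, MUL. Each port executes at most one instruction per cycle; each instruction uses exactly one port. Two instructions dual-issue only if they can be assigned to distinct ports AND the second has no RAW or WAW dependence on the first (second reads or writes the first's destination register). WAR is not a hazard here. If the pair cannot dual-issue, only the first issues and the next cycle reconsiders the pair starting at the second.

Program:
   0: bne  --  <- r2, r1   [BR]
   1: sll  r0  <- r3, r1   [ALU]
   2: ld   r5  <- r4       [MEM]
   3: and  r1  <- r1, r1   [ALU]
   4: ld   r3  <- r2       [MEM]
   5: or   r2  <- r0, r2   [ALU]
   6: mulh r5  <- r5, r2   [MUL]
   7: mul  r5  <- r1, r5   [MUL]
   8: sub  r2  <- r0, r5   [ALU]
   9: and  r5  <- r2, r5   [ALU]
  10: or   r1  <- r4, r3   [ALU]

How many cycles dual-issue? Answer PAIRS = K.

PAIRS = 4

#0 head=0: bne.BR/sll.ALU i0,i1 2-wide
#1 head=2: ld.MEM/and.ALU i2,i3 2-wide
#2 head=4: ld.MEM/or.ALU i4,i5 2-wide
#3 head=6: mulh.MUL i6 no-port MUL/MUL
#4 head=7: mul.MUL i7 RAW r5
#5 head=8: sub.ALU i8 RAW r2
#6 head=9: and.ALU/or.ALU i9,i10 2-wide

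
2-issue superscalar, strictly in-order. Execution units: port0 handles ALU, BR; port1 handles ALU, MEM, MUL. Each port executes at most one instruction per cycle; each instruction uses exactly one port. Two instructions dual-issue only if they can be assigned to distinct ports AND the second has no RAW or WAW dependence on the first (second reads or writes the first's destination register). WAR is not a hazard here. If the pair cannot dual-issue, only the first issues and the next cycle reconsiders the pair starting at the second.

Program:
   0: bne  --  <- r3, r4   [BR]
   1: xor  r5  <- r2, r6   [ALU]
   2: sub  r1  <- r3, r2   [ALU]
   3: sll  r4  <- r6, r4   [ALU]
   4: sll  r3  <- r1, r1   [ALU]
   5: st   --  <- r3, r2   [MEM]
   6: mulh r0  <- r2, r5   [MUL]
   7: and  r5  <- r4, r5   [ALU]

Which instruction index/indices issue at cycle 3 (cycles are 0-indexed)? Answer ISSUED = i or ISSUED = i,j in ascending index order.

ISSUED = 5

#0 head=0: bne.BR/xor.ALU i0/i1 2-wide
#1 head=2: sub.ALU/sll.ALU i2/i3 2-wide
#2 head=4: sll.ALU i4 RAW r3
#3 head=5: st.MEM i5 no-port MEM/MUL
#4 head=6: mulh.MUL/and.ALU i6/i7 2-wide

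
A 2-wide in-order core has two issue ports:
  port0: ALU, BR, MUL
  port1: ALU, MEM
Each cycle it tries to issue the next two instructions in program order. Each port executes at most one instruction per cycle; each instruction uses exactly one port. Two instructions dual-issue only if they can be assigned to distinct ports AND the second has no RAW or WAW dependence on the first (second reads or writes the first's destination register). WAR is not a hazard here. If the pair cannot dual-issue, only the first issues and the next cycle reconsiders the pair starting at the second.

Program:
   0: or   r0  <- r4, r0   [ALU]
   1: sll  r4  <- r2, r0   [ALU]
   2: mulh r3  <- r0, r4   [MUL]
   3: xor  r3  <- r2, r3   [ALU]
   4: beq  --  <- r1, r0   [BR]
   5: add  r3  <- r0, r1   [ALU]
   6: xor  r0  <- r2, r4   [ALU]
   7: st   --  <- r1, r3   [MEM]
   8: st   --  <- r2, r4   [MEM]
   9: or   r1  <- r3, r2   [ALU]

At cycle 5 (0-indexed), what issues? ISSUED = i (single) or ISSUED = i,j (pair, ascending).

t=0 i0:or.ALU ; RAW r0
t=1 i1:sll.ALU ; RAW r4
t=2 i2:mulh.MUL ; RAW+WAW r3
t=3 i3&i4:xor.ALU/beq.BR ; 2-wide
t=4 i5&i6:add.ALU/xor.ALU ; 2-wide
t=5 i7:st.MEM ; no-port MEM/MEM
t=6 i8&i9:st.MEM/or.ALU ; 2-wide

ISSUED = 7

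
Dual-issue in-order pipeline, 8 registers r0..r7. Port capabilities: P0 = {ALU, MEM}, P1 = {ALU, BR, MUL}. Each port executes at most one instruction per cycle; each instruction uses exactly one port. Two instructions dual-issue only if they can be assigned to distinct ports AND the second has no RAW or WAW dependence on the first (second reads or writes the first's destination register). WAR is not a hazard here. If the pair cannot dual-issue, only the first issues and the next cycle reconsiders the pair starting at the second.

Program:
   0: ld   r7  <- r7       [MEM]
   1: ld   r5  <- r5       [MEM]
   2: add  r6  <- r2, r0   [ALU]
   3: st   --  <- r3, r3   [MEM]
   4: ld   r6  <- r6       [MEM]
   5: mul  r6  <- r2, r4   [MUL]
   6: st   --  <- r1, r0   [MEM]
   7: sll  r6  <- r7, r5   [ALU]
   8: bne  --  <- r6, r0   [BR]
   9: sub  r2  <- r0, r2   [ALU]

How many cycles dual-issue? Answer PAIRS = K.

PAIRS = 3

  cy0 -> i0 (ld.MEM) no-port MEM/MEM
  cy1 -> i1&i2 (ld.MEM+add.ALU) pair
  cy2 -> i3 (st.MEM) no-port MEM/MEM
  cy3 -> i4 (ld.MEM) WAW r6
  cy4 -> i5&i6 (mul.MUL+st.MEM) pair
  cy5 -> i7 (sll.ALU) RAW r6
  cy6 -> i8&i9 (bne.BR+sub.ALU) pair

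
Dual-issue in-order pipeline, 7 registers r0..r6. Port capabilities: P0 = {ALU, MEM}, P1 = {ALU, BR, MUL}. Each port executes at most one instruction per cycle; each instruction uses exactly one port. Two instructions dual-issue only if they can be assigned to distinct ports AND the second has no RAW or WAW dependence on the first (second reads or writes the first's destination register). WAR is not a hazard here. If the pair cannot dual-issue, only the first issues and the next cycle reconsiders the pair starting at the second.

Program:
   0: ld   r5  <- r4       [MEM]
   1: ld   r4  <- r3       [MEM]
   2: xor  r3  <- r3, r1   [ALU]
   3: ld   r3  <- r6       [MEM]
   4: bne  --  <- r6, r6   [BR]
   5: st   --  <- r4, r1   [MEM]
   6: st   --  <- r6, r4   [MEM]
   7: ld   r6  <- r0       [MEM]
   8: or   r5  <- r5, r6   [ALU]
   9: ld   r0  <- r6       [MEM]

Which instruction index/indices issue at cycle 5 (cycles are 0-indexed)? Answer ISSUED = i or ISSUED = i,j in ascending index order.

ISSUED = 7

c0: i0 ld.MEM  no-port MEM/MEM
c1: i1/i2 ld.MEM+xor.ALU  2-wide
c2: i3/i4 ld.MEM+bne.BR  2-wide
c3: i5 st.MEM  no-port MEM/MEM
c4: i6 st.MEM  no-port MEM/MEM
c5: i7 ld.MEM  RAW r6
c6: i8/i9 or.ALU+ld.MEM  2-wide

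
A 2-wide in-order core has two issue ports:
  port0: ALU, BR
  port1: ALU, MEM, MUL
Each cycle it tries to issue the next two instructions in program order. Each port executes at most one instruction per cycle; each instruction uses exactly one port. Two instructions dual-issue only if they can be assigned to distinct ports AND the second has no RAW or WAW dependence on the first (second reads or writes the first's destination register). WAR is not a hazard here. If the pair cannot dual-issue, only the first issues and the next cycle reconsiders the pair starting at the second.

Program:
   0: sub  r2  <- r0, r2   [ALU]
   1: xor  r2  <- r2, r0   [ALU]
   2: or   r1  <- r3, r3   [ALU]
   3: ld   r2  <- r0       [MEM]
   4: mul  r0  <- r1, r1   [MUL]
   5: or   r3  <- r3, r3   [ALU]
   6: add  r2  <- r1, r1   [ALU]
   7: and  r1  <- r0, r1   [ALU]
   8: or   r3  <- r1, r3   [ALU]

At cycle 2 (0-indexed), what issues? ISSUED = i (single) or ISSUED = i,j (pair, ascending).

  cy0 -> i0 (sub.ALU) RAW+WAW r2
  cy1 -> i1,i2 (xor.ALU or.ALU) dual
  cy2 -> i3 (ld.MEM) no-port MEM/MUL
  cy3 -> i4,i5 (mul.MUL or.ALU) dual
  cy4 -> i6,i7 (add.ALU and.ALU) dual
  cy5 -> i8 (or.ALU) tail

ISSUED = 3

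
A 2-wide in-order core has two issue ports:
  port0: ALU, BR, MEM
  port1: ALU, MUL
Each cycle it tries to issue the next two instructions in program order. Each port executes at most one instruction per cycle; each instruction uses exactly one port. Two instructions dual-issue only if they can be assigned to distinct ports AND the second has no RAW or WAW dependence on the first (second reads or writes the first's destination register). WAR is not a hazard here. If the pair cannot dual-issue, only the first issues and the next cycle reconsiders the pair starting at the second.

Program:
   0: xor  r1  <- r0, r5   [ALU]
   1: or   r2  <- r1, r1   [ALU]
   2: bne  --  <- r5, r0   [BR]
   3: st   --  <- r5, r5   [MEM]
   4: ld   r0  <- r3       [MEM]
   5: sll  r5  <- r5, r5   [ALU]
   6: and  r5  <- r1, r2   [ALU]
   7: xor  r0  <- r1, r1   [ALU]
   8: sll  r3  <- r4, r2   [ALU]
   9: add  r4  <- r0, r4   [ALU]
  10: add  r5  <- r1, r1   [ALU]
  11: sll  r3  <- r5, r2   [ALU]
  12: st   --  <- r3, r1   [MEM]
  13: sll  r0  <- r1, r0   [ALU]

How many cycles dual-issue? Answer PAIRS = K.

PAIRS = 5

0. xor @i0  | RAW r1
1. or+bne @i1+i2  | 2-wide
2. st @i3  | no-port MEM/MEM
3. ld+sll @i4+i5  | 2-wide
4. and+xor @i6+i7  | 2-wide
5. sll+add @i8+i9  | 2-wide
6. add @i10  | RAW r5
7. sll @i11  | RAW r3
8. st+sll @i12+i13  | 2-wide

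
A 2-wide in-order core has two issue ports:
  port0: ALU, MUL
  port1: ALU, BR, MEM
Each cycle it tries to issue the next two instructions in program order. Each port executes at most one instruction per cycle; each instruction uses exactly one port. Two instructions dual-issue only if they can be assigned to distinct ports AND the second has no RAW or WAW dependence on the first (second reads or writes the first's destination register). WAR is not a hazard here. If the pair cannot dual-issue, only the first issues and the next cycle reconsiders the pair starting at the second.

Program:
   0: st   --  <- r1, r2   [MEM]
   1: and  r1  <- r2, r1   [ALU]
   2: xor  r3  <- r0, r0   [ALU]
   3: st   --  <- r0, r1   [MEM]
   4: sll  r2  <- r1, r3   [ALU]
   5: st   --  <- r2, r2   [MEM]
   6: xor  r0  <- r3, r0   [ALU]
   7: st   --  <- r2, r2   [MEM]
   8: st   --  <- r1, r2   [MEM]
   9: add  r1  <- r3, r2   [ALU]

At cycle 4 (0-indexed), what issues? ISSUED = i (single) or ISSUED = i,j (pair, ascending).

t=0 i0&i1:st.MEM and.ALU ; 2-wide
t=1 i2&i3:xor.ALU st.MEM ; 2-wide
t=2 i4:sll.ALU ; RAW r2
t=3 i5&i6:st.MEM xor.ALU ; 2-wide
t=4 i7:st.MEM ; no-port MEM/MEM
t=5 i8&i9:st.MEM add.ALU ; 2-wide

ISSUED = 7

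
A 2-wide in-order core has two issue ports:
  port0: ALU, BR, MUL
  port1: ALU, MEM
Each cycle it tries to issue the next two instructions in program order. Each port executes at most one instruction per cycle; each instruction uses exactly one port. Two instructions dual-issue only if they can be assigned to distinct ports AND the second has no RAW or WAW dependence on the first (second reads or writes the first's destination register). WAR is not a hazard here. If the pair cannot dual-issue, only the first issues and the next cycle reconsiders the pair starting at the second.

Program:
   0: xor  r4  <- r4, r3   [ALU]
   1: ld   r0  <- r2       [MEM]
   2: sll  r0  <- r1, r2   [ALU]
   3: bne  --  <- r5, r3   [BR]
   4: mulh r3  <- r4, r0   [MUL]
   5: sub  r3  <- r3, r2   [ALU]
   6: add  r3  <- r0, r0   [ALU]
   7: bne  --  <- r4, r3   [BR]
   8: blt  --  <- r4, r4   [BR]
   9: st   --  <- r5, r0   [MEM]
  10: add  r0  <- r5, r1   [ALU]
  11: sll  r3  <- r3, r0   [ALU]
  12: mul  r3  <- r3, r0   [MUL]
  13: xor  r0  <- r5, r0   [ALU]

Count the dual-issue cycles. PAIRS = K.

PAIRS = 4

#0 head=0: xor ld i0&i1 pair
#1 head=2: sll bne i2&i3 pair
#2 head=4: mulh i4 RAW+WAW r3
#3 head=5: sub i5 WAW r3
#4 head=6: add i6 RAW r3
#5 head=7: bne i7 no-port BR/BR
#6 head=8: blt st i8&i9 pair
#7 head=10: add i10 RAW r0
#8 head=11: sll i11 RAW+WAW r3
#9 head=12: mul xor i12&i13 pair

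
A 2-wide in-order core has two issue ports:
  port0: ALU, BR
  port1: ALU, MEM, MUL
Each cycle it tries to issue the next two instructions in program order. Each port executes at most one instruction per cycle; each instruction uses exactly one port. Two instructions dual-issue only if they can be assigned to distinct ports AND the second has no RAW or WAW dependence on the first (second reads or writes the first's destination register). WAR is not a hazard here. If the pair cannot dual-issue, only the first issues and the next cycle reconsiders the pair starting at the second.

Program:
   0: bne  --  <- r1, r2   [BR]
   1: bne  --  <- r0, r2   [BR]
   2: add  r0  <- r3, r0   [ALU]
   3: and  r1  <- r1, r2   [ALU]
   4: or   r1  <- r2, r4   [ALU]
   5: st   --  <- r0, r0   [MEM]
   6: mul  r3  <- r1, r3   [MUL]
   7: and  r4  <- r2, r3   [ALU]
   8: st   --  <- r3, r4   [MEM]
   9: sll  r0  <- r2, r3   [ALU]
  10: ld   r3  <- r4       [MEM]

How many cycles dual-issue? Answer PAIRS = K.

  cy0 -> i0 (bne) no-port BR/BR
  cy1 -> i1/i2 (bne add) 2-wide
  cy2 -> i3 (and) WAW r1
  cy3 -> i4/i5 (or st) 2-wide
  cy4 -> i6 (mul) RAW r3
  cy5 -> i7 (and) RAW r4
  cy6 -> i8/i9 (st sll) 2-wide
  cy7 -> i10 (ld) tail

PAIRS = 3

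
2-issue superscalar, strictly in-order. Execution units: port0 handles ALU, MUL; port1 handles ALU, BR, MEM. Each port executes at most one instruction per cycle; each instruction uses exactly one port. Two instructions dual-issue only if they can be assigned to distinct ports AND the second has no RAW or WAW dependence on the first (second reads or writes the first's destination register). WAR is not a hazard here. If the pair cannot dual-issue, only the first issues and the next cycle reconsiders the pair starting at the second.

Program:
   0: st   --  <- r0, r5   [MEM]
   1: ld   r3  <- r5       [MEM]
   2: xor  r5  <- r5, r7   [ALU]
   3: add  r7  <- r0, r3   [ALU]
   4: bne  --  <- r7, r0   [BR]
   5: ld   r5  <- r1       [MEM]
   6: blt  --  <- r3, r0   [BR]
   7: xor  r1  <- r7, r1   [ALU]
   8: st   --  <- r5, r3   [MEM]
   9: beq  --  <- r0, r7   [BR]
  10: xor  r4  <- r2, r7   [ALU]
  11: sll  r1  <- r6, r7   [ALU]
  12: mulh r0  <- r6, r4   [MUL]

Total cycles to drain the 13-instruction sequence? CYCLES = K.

t=0 i0:st.MEM ; no-port MEM/MEM
t=1 i1/i2:ld.MEM;xor.ALU ; dual
t=2 i3:add.ALU ; RAW r7
t=3 i4:bne.BR ; no-port BR/MEM
t=4 i5:ld.MEM ; no-port MEM/BR
t=5 i6/i7:blt.BR;xor.ALU ; dual
t=6 i8:st.MEM ; no-port MEM/BR
t=7 i9/i10:beq.BR;xor.ALU ; dual
t=8 i11/i12:sll.ALU;mulh.MUL ; dual

CYCLES = 9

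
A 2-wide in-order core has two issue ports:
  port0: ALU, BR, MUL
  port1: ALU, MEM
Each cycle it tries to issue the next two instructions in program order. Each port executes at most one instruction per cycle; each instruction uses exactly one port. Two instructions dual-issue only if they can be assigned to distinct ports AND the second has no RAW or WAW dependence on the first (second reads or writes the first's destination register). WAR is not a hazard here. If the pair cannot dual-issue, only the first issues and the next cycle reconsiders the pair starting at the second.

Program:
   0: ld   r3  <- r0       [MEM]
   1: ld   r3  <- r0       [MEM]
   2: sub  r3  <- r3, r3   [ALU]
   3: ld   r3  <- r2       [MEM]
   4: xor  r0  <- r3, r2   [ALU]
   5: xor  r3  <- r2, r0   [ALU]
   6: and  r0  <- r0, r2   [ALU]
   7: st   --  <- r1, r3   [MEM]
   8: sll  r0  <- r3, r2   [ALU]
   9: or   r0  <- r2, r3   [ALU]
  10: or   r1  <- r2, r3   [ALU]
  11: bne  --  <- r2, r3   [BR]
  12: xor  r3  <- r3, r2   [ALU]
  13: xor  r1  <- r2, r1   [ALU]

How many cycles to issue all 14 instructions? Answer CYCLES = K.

CYCLES = 10

[0] i0  ld.MEM  -- no-port MEM/MEM
[1] i1  ld.MEM  -- RAW+WAW r3
[2] i2  sub.ALU  -- WAW r3
[3] i3  ld.MEM  -- RAW r3
[4] i4  xor.ALU  -- RAW r0
[5] i5/i6  xor.ALU and.ALU  -- dual
[6] i7/i8  st.MEM sll.ALU  -- dual
[7] i9/i10  or.ALU or.ALU  -- dual
[8] i11/i12  bne.BR xor.ALU  -- dual
[9] i13  xor.ALU  -- tail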